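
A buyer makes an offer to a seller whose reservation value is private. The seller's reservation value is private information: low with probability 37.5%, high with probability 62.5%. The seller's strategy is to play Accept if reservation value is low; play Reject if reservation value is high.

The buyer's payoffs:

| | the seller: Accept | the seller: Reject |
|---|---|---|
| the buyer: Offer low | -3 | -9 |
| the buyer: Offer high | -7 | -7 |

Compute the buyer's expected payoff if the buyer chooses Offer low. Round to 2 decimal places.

-6.75

E[Offer low] = 0.375·(-3) + 0.625·(-9) = (-1.125) + (-5.625) = -6.75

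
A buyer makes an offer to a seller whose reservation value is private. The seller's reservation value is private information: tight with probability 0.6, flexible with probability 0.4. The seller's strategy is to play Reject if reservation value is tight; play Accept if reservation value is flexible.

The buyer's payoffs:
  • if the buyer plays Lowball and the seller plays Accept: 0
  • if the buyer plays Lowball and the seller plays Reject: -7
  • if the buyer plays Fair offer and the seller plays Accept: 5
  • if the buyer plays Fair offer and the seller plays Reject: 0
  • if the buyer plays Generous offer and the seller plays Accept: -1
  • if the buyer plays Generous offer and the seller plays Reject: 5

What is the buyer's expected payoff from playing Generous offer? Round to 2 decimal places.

E[Generous offer] = 0.6·5 + 0.4·(-1) = 3 + (-0.4) = 2.6

2.60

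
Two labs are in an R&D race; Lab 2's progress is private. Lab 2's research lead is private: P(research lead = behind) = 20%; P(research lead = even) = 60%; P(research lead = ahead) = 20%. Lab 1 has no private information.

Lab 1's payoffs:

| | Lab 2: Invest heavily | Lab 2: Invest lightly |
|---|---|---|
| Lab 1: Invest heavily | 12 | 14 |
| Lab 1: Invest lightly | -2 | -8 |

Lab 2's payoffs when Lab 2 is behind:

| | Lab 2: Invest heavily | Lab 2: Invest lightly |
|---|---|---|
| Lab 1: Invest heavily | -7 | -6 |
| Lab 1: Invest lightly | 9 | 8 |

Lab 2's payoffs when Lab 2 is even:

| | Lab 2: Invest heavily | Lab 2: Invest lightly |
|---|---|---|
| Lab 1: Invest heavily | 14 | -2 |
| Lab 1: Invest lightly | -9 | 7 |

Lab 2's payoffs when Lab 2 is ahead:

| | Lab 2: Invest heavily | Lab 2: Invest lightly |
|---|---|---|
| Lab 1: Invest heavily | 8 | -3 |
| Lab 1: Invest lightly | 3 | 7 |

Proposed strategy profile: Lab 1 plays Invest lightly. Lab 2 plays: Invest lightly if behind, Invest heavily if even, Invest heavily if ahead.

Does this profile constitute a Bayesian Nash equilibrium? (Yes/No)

No

Lab 1 plays Invest lightly: E[Invest lightly] = 0.2·(-8) + 0.6·(-2) + 0.2·(-2) = -3.2; E[Invest heavily] = 12.4. Not best-responding. ✗
Lab 2 (research lead behind), facing Invest lightly: Invest heavily gives 9, Invest lightly gives 8. Proposed Invest lightly is not best — profitable deviation exists. ✗
Lab 2 (research lead even), facing Invest lightly: Invest heavily gives -9, Invest lightly gives 7. Proposed Invest heavily is not best — profitable deviation exists. ✗
Lab 2 (research lead ahead), facing Invest lightly: Invest heavily gives 3, Invest lightly gives 7. Proposed Invest heavily is not best — profitable deviation exists. ✗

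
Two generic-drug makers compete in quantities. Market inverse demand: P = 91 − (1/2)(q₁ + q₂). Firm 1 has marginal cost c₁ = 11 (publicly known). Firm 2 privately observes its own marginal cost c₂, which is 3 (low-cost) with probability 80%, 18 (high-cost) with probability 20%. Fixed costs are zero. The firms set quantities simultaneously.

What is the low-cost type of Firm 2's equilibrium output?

Firm 2 with cost c maximizes (91 − (1/2)(q₁+q₂) − c)·q₂, giving q₂(c) = (91 − c − (1/2)q₁).
E[c₂] = 0.8·3 + 0.2·18 = 6
Firm 1's FOC against E[q₂] yields q₁ = (91 − 2·11 + E[c₂])/(3/2) = (91 − 22 + 6)/(3/2) = 50.
q₂(low-cost) = (91 − 3 − (1/2)·50) = 63.

63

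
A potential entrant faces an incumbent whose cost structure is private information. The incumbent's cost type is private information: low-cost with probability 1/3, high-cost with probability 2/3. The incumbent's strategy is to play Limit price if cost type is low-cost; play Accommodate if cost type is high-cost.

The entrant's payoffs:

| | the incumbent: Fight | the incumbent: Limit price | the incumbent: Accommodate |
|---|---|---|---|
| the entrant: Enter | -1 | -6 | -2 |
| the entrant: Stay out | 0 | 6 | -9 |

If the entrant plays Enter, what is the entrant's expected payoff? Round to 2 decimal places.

-3.33

Take the expectation over the incumbent's cost type, weighting each type's action by its prior probability.
E[Enter] = 1/3·(-6) + 2/3·(-2) = (-2) + (-4/3) = -10/3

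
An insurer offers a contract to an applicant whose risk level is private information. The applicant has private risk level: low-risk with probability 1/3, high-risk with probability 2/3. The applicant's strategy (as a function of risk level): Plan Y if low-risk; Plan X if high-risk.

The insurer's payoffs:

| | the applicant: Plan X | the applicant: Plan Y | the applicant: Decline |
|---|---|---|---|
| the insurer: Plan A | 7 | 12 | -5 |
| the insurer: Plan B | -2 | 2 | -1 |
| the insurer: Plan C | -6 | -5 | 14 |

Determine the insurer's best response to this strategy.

E[Plan A] = 1/3·(12) + 2/3·(7) = 26/3
E[Plan B] = 1/3·(2) + 2/3·(-2) = -2/3
E[Plan C] = 1/3·(-5) + 2/3·(-6) = -17/3
Best response: Plan A (26/3 is the largest).

Plan A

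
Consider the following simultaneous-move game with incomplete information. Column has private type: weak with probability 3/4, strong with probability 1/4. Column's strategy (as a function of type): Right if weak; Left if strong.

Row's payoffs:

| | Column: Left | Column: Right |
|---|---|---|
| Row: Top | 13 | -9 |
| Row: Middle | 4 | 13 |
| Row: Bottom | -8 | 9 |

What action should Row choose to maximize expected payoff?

Middle

E[Top] = 3/4·(-9) + 1/4·(13) = -7/2
E[Middle] = 3/4·(13) + 1/4·(4) = 43/4
E[Bottom] = 3/4·(9) + 1/4·(-8) = 19/4
Best response: Middle (43/4 is the largest).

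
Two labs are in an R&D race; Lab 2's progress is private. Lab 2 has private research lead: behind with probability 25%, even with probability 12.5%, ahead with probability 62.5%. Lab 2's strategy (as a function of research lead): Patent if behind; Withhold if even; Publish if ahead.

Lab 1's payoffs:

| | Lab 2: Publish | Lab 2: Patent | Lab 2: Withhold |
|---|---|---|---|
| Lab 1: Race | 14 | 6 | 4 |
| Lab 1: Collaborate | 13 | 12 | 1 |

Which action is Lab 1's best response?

Collaborate

Compute Lab 1's expected payoff for each action, taking the expectation over Lab 2's type.
E[Race] = 0.25·(6) + 0.125·(4) + 0.625·(14) = 10.75
E[Collaborate] = 0.25·(12) + 0.125·(1) + 0.625·(13) = 11.25
Best response: Collaborate (11.25 is the largest).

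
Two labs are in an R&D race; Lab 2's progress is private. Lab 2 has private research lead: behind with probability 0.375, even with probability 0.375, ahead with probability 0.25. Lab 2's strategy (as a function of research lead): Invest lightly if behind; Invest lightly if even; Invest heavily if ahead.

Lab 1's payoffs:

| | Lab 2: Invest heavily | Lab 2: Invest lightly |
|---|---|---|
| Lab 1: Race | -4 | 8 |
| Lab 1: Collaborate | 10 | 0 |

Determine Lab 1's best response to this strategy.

Compute Lab 1's expected payoff for each action, taking the expectation over Lab 2's type.
E[Race] = 0.375·(8) + 0.375·(8) + 0.25·(-4) = 5
E[Collaborate] = 0.375·(0) + 0.375·(0) + 0.25·(10) = 2.5
Best response: Race (5 is the largest).

Race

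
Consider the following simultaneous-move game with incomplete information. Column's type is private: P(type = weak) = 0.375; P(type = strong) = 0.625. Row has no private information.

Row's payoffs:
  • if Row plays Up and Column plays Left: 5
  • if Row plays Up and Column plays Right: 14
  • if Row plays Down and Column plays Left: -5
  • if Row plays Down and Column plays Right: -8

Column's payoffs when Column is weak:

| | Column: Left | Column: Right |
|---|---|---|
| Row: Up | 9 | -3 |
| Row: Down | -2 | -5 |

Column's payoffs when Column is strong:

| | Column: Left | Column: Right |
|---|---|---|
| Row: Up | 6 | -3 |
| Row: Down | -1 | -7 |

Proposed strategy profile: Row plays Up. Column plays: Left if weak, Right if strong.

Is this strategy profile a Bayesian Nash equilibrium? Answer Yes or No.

No

Row plays Up: E[Up] = 0.375·(5) + 0.625·(14) = 10.625; E[Down] = -6.875. Best-responding. ✓
Column (type weak), facing Up: Left gives 9, Right gives -3. Proposed Left is best. ✓
Column (type strong), facing Up: Left gives 6, Right gives -3. Proposed Right is not best — profitable deviation exists. ✗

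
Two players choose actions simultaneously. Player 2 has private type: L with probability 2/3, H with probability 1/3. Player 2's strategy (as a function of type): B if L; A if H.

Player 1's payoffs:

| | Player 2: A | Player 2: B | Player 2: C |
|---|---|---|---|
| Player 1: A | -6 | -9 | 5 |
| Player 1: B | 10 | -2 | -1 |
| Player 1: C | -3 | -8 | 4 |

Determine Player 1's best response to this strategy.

B

Compute Player 1's expected payoff for each action, taking the expectation over Player 2's type.
E[A] = 2/3·(-9) + 1/3·(-6) = -8
E[B] = 2/3·(-2) + 1/3·(10) = 2
E[C] = 2/3·(-8) + 1/3·(-3) = -19/3
Best response: B (2 is the largest).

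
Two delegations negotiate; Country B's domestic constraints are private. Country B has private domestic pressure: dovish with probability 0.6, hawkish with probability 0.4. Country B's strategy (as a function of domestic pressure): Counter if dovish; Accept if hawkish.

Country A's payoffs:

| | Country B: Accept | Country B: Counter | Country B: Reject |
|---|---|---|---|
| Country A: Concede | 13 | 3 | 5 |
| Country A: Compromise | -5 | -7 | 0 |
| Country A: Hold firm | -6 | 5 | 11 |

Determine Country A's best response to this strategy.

Compute Country A's expected payoff for each action, taking the expectation over Country B's type.
E[Concede] = 0.6·(3) + 0.4·(13) = 7
E[Compromise] = 0.6·(-7) + 0.4·(-5) = -6.2
E[Hold firm] = 0.6·(5) + 0.4·(-6) = 0.6
Best response: Concede (7 is the largest).

Concede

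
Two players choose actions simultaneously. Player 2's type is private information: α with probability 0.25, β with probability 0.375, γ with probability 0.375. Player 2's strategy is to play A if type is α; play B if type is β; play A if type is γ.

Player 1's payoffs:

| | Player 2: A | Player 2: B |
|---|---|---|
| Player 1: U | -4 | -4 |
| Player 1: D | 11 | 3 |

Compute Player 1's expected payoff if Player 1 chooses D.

Take the expectation over Player 2's type, weighting each type's action by its prior probability.
E[D] = 0.25·11 + 0.375·3 + 0.375·11 = 2.75 + 1.125 + 4.125 = 8

8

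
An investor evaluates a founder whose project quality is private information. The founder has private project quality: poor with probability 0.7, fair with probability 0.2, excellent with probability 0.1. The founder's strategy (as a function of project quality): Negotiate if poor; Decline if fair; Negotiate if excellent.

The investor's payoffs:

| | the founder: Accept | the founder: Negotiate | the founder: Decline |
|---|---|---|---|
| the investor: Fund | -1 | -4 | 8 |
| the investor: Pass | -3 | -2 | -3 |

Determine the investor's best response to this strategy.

E[Fund] = 0.7·(-4) + 0.2·(8) + 0.1·(-4) = -1.6
E[Pass] = 0.7·(-2) + 0.2·(-3) + 0.1·(-2) = -2.2
Best response: Fund (-1.6 is the largest).

Fund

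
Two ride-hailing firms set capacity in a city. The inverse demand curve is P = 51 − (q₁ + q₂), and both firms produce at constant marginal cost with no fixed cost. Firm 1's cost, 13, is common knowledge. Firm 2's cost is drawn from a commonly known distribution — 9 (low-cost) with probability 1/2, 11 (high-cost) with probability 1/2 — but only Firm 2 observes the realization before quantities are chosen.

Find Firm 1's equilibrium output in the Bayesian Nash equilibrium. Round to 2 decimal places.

11.67

Type-c best response for Firm 2: q₂(c) = (51 − c)/2 − q₁/2.
Firm 1 maximizes expected profit; its first-order condition is 51 − 2q₁ − E[q₂] − 13 = 0.
Substituting E[q₂] and solving: E[c₂] = 10, so q₁ = (51 − 2·13 + 10)/3 = 11.6667.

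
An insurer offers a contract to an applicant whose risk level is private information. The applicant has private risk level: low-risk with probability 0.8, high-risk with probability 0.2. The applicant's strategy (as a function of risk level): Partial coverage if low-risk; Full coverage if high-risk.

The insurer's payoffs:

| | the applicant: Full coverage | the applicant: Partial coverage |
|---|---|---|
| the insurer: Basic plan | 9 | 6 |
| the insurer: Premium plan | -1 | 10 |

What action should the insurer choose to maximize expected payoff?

Premium plan

Compute the insurer's expected payoff for each action, taking the expectation over the applicant's type.
E[Basic plan] = 0.8·(6) + 0.2·(9) = 6.6
E[Premium plan] = 0.8·(10) + 0.2·(-1) = 7.8
Best response: Premium plan (7.8 is the largest).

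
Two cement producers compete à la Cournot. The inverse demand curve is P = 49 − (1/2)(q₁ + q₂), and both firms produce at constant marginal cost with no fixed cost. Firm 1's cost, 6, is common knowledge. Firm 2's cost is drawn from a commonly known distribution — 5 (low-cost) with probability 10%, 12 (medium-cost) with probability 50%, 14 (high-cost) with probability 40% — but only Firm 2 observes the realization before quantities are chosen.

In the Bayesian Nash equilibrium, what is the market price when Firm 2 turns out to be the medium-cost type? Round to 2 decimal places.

Type-c best response for Firm 2: q₂(c) = (49 − c) − q₁/2.
Firm 1 maximizes expected profit; its first-order condition is 49 − q₁ − (1/2)E[q₂] − 6 = 0.
Substituting E[q₂] and solving: E[c₂] = 12.1, so q₁ = (49 − 2·6 + 12.1)/(3/2) = 32.7333.
q₂(medium-cost) = 20.6333, so P = 49 − (1/2)·(32.7333 + 20.6333) = 22.3167.

22.32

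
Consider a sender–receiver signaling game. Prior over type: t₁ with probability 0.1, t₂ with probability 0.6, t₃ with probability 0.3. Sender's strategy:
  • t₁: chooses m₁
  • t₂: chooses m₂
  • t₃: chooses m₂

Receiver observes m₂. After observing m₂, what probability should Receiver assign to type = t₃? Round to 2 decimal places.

Apply Bayes' rule using the sender's strategy as the likelihood.
P(m₂) = 0.1·0 + 0.6·1 + 0.3·1 = 0.9
P(t₃ | m₂) = (0.3·1) / 0.9 = 0.3 / 0.9 = 0.333333

0.33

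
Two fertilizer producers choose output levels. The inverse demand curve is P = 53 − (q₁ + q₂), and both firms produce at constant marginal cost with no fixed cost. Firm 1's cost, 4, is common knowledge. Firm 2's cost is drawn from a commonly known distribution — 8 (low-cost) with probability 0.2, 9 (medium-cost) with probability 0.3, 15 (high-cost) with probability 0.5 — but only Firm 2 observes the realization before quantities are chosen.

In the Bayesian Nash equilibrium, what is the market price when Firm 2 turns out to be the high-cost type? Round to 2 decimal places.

Type-c best response for Firm 2: q₂(c) = (53 − c)/2 − q₁/2.
Firm 1 maximizes expected profit; its first-order condition is 53 − 2q₁ − E[q₂] − 4 = 0.
Substituting E[q₂] and solving: E[c₂] = 11.8, so q₁ = (53 − 2·4 + 11.8)/3 = 18.9333.
q₂(high-cost) = 9.53333, so P = 53 − (18.9333 + 9.53333) = 24.5333.

24.53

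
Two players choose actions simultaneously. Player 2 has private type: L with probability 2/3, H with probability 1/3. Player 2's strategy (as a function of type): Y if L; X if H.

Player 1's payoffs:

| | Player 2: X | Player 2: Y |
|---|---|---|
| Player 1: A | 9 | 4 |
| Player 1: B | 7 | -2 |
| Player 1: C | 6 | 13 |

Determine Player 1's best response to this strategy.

E[A] = 2/3·(4) + 1/3·(9) = 17/3
E[B] = 2/3·(-2) + 1/3·(7) = 1
E[C] = 2/3·(13) + 1/3·(6) = 32/3
Best response: C (32/3 is the largest).

C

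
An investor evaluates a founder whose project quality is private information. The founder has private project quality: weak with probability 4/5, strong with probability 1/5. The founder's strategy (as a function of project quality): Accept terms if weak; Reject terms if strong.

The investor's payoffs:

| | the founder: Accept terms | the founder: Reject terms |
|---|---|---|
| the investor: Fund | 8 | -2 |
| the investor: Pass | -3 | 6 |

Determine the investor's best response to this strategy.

Fund

E[Fund] = 4/5·(8) + 1/5·(-2) = 6
E[Pass] = 4/5·(-3) + 1/5·(6) = -6/5
Best response: Fund (6 is the largest).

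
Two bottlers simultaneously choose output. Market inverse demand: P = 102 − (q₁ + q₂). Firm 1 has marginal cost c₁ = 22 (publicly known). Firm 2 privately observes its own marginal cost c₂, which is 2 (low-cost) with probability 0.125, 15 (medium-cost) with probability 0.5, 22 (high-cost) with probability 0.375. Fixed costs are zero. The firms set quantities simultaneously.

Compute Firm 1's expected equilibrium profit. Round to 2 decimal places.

608.44

Firm 2 with cost c maximizes (102 − (q₁+q₂) − c)·q₂, giving q₂(c) = (102 − c − q₁)/2.
E[c₂] = 0.125·2 + 0.5·15 + 0.375·22 = 16
Firm 1's FOC against E[q₂] yields q₁ = (102 − 2·22 + E[c₂])/3 = (102 − 44 + 16)/3 = 24.6667.
E[P] = 102 − (q₁ + E[q₂]) = 46.6667; Firm 1's expected profit = (E[P] − 22)·q₁ = (46.6667 − 22)·24.6667 = 608.444.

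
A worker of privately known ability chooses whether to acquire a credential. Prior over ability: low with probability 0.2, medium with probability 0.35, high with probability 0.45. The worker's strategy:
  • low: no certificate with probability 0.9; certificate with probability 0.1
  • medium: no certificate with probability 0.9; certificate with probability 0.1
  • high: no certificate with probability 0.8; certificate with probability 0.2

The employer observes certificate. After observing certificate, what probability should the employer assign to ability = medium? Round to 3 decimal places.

0.241

Apply Bayes' rule using the sender's strategy as the likelihood.
P(certificate) = 0.2·0.1 + 0.35·0.1 + 0.45·0.2 = 0.145
P(medium | certificate) = (0.35·0.1) / 0.145 = 0.035 / 0.145 = 0.241379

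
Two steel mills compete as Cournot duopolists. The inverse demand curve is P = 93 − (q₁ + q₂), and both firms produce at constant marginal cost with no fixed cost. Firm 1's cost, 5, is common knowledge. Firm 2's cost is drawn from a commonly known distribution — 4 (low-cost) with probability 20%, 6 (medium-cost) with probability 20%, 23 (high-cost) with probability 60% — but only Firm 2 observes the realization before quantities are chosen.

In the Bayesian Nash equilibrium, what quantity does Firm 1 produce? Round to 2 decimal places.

32.93

Type-c best response for Firm 2: q₂(c) = (93 − c)/2 − q₁/2.
Firm 1 maximizes expected profit; its first-order condition is 93 − 2q₁ − E[q₂] − 5 = 0.
Substituting E[q₂] and solving: E[c₂] = 15.8, so q₁ = (93 − 2·5 + 15.8)/3 = 32.9333.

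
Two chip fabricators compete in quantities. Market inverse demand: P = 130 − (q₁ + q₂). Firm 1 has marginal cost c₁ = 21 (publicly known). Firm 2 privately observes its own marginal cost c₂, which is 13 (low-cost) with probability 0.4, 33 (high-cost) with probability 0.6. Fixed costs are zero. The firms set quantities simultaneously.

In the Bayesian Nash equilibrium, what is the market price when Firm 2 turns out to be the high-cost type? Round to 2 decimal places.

Firm 2 with cost c maximizes (130 − (q₁+q₂) − c)·q₂, giving q₂(c) = (130 − c − q₁)/2.
E[c₂] = 0.4·13 + 0.6·33 = 25
Firm 1's FOC against E[q₂] yields q₁ = (130 − 2·21 + E[c₂])/3 = (130 − 42 + 25)/3 = 37.6667.
q₂(high-cost) = 29.6667, so P = 130 − (37.6667 + 29.6667) = 62.6667.

62.67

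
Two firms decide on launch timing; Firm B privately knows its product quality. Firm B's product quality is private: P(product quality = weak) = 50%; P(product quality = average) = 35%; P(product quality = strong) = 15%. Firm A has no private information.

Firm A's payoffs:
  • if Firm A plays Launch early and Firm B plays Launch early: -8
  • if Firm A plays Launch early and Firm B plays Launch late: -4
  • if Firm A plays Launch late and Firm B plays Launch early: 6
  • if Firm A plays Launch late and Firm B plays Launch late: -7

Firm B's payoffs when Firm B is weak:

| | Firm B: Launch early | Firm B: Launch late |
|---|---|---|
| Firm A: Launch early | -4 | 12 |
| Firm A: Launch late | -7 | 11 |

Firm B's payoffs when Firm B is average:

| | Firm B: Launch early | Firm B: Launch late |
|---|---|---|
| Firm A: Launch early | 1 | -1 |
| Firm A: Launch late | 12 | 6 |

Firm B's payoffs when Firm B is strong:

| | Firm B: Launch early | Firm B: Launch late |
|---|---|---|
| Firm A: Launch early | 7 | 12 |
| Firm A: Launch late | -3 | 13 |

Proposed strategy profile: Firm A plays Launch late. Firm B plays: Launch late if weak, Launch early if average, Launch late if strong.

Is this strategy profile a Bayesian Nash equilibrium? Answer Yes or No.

Yes

Firm A plays Launch late: E[Launch late] = 0.5·(-7) + 0.35·(6) + 0.15·(-7) = -2.45; E[Launch early] = -5.4. Best-responding. ✓
Firm B (product quality weak), facing Launch late: Launch early gives -7, Launch late gives 11. Proposed Launch late is best. ✓
Firm B (product quality average), facing Launch late: Launch early gives 12, Launch late gives 6. Proposed Launch early is best. ✓
Firm B (product quality strong), facing Launch late: Launch early gives -3, Launch late gives 13. Proposed Launch late is best. ✓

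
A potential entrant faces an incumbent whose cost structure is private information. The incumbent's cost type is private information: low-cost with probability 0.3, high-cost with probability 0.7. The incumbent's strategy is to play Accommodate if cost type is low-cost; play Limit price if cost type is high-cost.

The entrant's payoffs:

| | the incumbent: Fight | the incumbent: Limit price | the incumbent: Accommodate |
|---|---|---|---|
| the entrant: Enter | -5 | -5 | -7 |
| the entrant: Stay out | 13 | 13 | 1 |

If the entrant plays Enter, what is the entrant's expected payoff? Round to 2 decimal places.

-5.60

E[Enter] = 0.3·(-7) + 0.7·(-5) = (-2.1) + (-3.5) = -5.6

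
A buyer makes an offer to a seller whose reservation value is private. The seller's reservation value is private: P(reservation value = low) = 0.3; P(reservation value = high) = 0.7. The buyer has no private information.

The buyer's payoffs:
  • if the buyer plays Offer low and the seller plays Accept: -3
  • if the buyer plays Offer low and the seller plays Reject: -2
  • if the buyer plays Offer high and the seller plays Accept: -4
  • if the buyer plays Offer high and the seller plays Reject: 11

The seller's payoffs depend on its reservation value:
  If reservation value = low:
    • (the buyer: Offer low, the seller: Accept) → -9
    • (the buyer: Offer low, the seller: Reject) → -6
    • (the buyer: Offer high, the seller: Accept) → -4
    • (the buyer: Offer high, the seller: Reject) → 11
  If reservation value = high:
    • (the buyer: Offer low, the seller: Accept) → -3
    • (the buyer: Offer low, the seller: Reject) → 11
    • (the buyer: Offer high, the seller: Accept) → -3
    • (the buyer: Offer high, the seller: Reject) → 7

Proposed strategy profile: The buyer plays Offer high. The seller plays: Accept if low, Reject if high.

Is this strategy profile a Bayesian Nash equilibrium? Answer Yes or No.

The buyer plays Offer high: E[Offer high] = 0.3·(-4) + 0.7·(11) = 6.5; E[Offer low] = -2.3. Best-responding. ✓
The seller (reservation value low), facing Offer high: Accept gives -4, Reject gives 11. Proposed Accept is not best — profitable deviation exists. ✗
The seller (reservation value high), facing Offer high: Accept gives -3, Reject gives 7. Proposed Reject is best. ✓

No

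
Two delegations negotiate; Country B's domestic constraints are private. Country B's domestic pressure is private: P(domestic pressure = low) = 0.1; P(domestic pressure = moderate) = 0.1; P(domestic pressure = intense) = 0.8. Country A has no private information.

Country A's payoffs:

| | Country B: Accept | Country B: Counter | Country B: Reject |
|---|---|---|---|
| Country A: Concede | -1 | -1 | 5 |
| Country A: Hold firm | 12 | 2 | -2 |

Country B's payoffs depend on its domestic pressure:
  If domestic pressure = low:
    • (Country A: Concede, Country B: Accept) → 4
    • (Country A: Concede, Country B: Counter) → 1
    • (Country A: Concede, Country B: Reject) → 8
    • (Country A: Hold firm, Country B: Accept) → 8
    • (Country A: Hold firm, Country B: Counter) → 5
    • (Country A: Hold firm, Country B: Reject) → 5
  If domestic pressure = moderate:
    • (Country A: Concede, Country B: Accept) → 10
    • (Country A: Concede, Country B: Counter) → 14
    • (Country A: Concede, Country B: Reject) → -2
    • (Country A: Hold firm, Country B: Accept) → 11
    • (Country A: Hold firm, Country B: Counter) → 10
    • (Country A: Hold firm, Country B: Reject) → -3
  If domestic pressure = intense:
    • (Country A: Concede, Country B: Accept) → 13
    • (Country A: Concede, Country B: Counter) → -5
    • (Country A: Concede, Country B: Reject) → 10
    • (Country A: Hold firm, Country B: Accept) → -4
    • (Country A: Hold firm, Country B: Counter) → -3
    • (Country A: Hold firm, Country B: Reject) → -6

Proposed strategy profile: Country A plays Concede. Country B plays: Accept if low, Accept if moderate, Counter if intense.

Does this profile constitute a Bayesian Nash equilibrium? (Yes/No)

No

Country A plays Concede: E[Concede] = 0.1·(-1) + 0.1·(-1) + 0.8·(-1) = -1; E[Hold firm] = 4. Not best-responding. ✗
Country B (domestic pressure low), facing Concede: Accept gives 4, Counter gives 1, Reject gives 8. Proposed Accept is not best — profitable deviation exists. ✗
Country B (domestic pressure moderate), facing Concede: Accept gives 10, Counter gives 14, Reject gives -2. Proposed Accept is not best — profitable deviation exists. ✗
Country B (domestic pressure intense), facing Concede: Accept gives 13, Counter gives -5, Reject gives 10. Proposed Counter is not best — profitable deviation exists. ✗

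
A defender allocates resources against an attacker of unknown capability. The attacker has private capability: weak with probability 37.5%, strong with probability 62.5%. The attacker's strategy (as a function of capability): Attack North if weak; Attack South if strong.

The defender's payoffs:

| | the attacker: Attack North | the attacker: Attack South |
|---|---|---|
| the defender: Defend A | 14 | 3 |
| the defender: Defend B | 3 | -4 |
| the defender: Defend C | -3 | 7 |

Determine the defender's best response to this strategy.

Defend A

Compute the defender's expected payoff for each action, taking the expectation over the attacker's type.
E[Defend A] = 0.375·(14) + 0.625·(3) = 7.125
E[Defend B] = 0.375·(3) + 0.625·(-4) = -1.375
E[Defend C] = 0.375·(-3) + 0.625·(7) = 3.25
Best response: Defend A (7.125 is the largest).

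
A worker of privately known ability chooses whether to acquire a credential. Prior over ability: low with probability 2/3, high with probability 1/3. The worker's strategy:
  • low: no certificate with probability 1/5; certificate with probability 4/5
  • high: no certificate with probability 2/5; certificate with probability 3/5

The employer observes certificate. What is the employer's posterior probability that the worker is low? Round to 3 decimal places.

P(certificate) = (2/3)·(4/5) + (1/3)·(3/5) = 11/15
P(low | certificate) = ((2/3)·(4/5)) / (11/15) = (8/15) / (11/15) = 8/11

0.727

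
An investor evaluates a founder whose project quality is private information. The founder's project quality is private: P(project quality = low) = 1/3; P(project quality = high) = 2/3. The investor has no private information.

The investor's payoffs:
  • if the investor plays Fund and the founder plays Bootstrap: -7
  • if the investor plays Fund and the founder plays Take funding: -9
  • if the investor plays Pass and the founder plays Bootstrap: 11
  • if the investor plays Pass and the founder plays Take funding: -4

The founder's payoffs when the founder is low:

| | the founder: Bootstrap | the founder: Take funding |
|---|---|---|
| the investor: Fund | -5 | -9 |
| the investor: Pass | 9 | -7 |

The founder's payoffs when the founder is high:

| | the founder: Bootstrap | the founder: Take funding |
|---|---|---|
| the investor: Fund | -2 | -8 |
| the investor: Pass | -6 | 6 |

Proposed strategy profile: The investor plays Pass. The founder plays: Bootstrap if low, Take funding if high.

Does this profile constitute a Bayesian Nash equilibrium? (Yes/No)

Yes

A profile is a BNE iff every type of every player is best-responding given beliefs about the other side.
The investor plays Pass: E[Pass] = 1/3·(11) + 2/3·(-4) = 1; E[Fund] = -25/3. Best-responding. ✓
The founder (project quality low), facing Pass: Bootstrap gives 9, Take funding gives -7. Proposed Bootstrap is best. ✓
The founder (project quality high), facing Pass: Bootstrap gives -6, Take funding gives 6. Proposed Take funding is best. ✓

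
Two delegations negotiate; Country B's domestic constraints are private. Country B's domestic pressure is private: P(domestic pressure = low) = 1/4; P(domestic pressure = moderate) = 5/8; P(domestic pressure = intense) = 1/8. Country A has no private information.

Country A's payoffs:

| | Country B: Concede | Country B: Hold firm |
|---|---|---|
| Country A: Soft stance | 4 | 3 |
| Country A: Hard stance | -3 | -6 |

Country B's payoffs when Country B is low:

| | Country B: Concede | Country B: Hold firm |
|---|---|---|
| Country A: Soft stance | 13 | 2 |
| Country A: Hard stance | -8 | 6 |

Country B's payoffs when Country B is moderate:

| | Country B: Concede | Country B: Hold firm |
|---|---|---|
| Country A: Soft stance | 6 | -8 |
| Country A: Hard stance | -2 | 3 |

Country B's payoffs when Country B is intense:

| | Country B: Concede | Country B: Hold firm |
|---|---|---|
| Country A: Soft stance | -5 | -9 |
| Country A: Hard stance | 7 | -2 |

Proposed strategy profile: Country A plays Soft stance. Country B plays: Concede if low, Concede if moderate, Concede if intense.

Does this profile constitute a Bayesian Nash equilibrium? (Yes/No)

A profile is a BNE iff every type of every player is best-responding given beliefs about the other side.
Country A plays Soft stance: E[Soft stance] = 1/4·(4) + 5/8·(4) + 1/8·(4) = 4; E[Hard stance] = -3. Best-responding. ✓
Country B (domestic pressure low), facing Soft stance: Concede gives 13, Hold firm gives 2. Proposed Concede is best. ✓
Country B (domestic pressure moderate), facing Soft stance: Concede gives 6, Hold firm gives -8. Proposed Concede is best. ✓
Country B (domestic pressure intense), facing Soft stance: Concede gives -5, Hold firm gives -9. Proposed Concede is best. ✓

Yes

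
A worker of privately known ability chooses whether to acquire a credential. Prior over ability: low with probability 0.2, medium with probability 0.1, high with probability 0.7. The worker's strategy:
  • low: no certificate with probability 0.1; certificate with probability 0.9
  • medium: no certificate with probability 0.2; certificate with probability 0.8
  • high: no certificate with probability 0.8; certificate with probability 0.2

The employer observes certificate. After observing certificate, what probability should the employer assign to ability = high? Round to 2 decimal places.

0.35

P(certificate) = 0.2·0.9 + 0.1·0.8 + 0.7·0.2 = 0.4
P(high | certificate) = (0.7·0.2) / 0.4 = 0.14 / 0.4 = 0.35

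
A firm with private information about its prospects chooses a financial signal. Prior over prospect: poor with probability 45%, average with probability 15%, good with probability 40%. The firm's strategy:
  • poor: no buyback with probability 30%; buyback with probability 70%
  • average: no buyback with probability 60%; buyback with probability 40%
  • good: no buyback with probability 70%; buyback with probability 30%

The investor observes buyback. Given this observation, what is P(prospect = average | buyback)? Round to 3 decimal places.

P(buyback) = 0.45·0.7 + 0.15·0.4 + 0.4·0.3 = 0.495
P(average | buyback) = (0.15·0.4) / 0.495 = 0.06 / 0.495 = 0.121212

0.121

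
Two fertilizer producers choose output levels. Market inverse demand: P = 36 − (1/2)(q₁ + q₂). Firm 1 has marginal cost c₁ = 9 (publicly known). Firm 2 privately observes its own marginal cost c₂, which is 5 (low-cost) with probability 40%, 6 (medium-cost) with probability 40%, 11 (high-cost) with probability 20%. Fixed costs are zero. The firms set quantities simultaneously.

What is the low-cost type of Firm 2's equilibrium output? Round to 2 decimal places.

22.80

Type-c best response for Firm 2: q₂(c) = (36 − c) − q₁/2.
Firm 1 maximizes expected profit; its first-order condition is 36 − q₁ − (1/2)E[q₂] − 9 = 0.
Substituting E[q₂] and solving: E[c₂] = 6.6, so q₁ = (36 − 2·9 + 6.6)/(3/2) = 16.4.
q₂(low-cost) = (36 − 5 − (1/2)·16.4) = 22.8.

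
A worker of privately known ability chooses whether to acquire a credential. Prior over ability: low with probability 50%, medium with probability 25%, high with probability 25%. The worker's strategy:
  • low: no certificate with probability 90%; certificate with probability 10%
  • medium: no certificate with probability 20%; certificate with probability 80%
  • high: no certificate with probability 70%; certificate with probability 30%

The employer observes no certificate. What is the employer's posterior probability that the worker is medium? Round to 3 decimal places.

0.074

Apply Bayes' rule using the sender's strategy as the likelihood.
P(no certificate) = 0.5·0.9 + 0.25·0.2 + 0.25·0.7 = 0.675
P(medium | no certificate) = (0.25·0.2) / 0.675 = 0.05 / 0.675 = 0.0740741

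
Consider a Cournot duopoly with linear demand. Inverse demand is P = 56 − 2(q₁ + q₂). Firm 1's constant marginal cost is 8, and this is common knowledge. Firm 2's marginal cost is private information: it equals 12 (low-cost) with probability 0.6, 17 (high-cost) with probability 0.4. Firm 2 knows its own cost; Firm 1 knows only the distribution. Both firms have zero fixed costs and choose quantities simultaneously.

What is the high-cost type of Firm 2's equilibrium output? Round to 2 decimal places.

Each type of Firm 2 best-responds to q₁; Firm 1 best-responds to the expected q₂ over Firm 2's types.
Firm 2 with cost c maximizes (56 − 2(q₁+q₂) − c)·q₂, giving q₂(c) = (56 − c − 2q₁)/4.
E[c₂] = 0.6·12 + 0.4·17 = 14
Firm 1's FOC against E[q₂] yields q₁ = (56 − 2·8 + E[c₂])/6 = (56 − 16 + 14)/6 = 9.
q₂(high-cost) = (56 − 17 − 2·9)/4 = 5.25.

5.25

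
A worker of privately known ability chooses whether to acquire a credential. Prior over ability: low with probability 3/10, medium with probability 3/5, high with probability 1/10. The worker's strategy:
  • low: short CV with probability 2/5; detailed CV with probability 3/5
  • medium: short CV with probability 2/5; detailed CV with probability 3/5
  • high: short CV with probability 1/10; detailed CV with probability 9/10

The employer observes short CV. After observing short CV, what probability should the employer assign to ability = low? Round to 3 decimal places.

P(short CV) = (3/10)·(2/5) + (3/5)·(2/5) + (1/10)·(1/10) = 37/100
P(low | short CV) = ((3/10)·(2/5)) / (37/100) = (3/25) / (37/100) = 12/37

0.324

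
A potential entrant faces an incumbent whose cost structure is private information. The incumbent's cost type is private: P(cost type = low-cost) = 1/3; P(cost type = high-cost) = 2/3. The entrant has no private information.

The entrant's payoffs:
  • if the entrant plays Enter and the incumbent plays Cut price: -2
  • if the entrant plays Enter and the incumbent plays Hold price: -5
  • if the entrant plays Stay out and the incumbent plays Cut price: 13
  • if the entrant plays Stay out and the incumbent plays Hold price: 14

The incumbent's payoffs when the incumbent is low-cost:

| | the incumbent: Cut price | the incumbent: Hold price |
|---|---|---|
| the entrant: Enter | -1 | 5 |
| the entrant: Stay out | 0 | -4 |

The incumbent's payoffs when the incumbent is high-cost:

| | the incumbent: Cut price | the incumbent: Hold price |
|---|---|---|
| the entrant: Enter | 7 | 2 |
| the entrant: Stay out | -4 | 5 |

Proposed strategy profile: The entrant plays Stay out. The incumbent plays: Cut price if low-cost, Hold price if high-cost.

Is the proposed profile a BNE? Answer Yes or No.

The entrant plays Stay out: E[Stay out] = 1/3·(13) + 2/3·(14) = 41/3; E[Enter] = -4. Best-responding. ✓
The incumbent (cost type low-cost), facing Stay out: Cut price gives 0, Hold price gives -4. Proposed Cut price is best. ✓
The incumbent (cost type high-cost), facing Stay out: Cut price gives -4, Hold price gives 5. Proposed Hold price is best. ✓

Yes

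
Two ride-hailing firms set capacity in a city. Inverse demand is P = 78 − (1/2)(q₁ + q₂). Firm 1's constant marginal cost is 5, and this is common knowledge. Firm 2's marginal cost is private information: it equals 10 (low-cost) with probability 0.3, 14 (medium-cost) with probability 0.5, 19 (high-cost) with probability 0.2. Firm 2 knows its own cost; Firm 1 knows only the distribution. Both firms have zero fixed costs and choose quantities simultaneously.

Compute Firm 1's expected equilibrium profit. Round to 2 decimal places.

1486.94

Each type of Firm 2 best-responds to q₁; Firm 1 best-responds to the expected q₂ over Firm 2's types.
Firm 2 with cost c maximizes (78 − (1/2)(q₁+q₂) − c)·q₂, giving q₂(c) = (78 − c − (1/2)q₁).
E[c₂] = 0.3·10 + 0.5·14 + 0.2·19 = 13.8
Firm 1's FOC against E[q₂] yields q₁ = (78 − 2·5 + E[c₂])/(3/2) = (78 − 10 + 13.8)/(3/2) = 54.5333.
E[P] = 78 − (1/2)·(q₁ + E[q₂]) = 32.2667; Firm 1's expected profit = (E[P] − 5)·q₁ = (32.2667 − 5)·54.5333 = 1486.94.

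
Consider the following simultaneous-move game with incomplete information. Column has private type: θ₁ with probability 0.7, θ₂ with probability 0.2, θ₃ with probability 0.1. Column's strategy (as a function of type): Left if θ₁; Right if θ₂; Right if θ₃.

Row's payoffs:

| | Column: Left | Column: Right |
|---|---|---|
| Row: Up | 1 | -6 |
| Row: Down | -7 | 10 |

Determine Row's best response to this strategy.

Compute Row's expected payoff for each action, taking the expectation over Column's type.
E[Up] = 0.7·(1) + 0.2·(-6) + 0.1·(-6) = -1.1
E[Down] = 0.7·(-7) + 0.2·(10) + 0.1·(10) = -1.9
Best response: Up (-1.1 is the largest).

Up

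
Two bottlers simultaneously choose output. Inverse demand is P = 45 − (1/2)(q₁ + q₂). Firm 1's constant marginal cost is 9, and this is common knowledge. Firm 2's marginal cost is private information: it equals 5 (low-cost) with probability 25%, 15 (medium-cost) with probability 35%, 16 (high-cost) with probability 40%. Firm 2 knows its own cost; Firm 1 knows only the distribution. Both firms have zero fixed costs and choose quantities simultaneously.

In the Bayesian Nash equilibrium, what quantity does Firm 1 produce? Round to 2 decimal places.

Type-c best response for Firm 2: q₂(c) = (45 − c) − q₁/2.
Firm 1 maximizes expected profit; its first-order condition is 45 − q₁ − (1/2)E[q₂] − 9 = 0.
Substituting E[q₂] and solving: E[c₂] = 12.9, so q₁ = (45 − 2·9 + 12.9)/(3/2) = 26.6.

26.60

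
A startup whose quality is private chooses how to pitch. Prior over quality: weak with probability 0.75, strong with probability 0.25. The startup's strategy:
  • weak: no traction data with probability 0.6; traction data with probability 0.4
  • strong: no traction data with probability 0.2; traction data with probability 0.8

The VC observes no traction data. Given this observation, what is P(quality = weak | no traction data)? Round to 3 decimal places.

P(no traction data) = 0.75·0.6 + 0.25·0.2 = 0.5
P(weak | no traction data) = (0.75·0.6) / 0.5 = 0.45 / 0.5 = 0.9

0.900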